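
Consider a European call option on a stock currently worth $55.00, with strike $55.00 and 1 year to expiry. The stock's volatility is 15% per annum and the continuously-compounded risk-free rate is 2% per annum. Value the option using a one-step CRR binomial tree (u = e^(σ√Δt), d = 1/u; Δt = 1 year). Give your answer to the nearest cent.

CRR parameters: u = e^(σ√Δt) = e^(0.15·√1) = 1.1618, d = 1/u = 0.8607
Per-period rate: rΔt = 0.02·1 = 0.02, so R = e^0.02 = 1.0202
Risk-neutral probability p = (e^0.02 − 0.8607)/(1.1618 − 0.8607) = 0.1595/0.3011 = 0.5297
Terminal stock prices: S_u = 63.9, S_d = 47.34
Terminal payoffs (S − K): max(8.901, 0) = 8.901, max(-7.661, 0) = 0
Node 0 (S = 55): V_0 = e^(−0.02)·[0.5297·8.9009 + 0.4703·0.0000] = 4.6211

$4.62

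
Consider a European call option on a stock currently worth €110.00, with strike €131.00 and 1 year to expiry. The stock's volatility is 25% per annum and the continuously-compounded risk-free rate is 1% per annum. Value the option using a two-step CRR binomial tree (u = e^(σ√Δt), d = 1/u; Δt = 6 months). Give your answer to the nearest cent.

€5.61

CRR parameters: u = e^(σ√Δt) = e^(0.25·√0.5) = 1.1934, d = 1/u = 0.8380
Per-period rate: rΔt = 0.01·0.5 = 0.005, so R = e^0.005 = 1.0050
Risk-neutral probability p = (e^0.005 − 0.8380)/(1.1934 − 0.8380) = 0.1670/0.3554 = 0.4700
Terminal stock prices: S_uu = 156.7, S_ud = 110, S_dd = 77.24
Terminal payoffs (S − K): max(25.65, 0) = 25.65, max(-21, 0) = 0, max(-53.76, 0) = 0
Node u (S = 131.3): V_u = e^(−0.005)·[0.4700·25.6531 + 0.5300·0.0000] = 11.9974
Node d (S = 92.18): V_d = e^(−0.005)·[0.4700·0.0000 + 0.5300·0.0000] = 0.0000
Node 0 (S = 110): V_0 = e^(−0.005)·[0.4700·11.9974 + 0.5300·0.0000] = 5.6110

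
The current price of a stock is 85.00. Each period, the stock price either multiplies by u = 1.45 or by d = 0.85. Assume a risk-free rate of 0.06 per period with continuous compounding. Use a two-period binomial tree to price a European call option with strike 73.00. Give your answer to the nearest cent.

Risk-neutral probability p = (e^0.06 − 0.85)/(1.45 − 0.85) = 0.2118/0.6000 = 0.3531
Terminal stock prices: S_uu = 178.7, S_ud = 104.8, S_dd = 61.41
Terminal payoffs (S − K): max(105.7, 0) = 105.7, max(31.76, 0) = 31.76, max(-11.59, 0) = 0
Node u (S = 123.2): V_u = e^(−0.06)·[0.3531·105.7125 + 0.6469·31.7625] = 54.5012
Node d (S = 72.25): V_d = e^(−0.06)·[0.3531·31.7625 + 0.6469·0.0000] = 10.5610
Node 0 (S = 85): V_0 = e^(−0.06)·[0.3531·54.5012 + 0.6469·10.5610] = 24.5561

24.56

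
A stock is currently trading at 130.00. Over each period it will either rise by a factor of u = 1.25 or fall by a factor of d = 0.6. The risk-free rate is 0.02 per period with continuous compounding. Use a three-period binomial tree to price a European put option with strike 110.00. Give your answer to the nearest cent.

15.17

Risk-neutral probability p = (e^0.02 − 0.6)/(1.25 − 0.6) = 0.4202/0.6500 = 0.6465
Terminal stock prices: S_uuu = 253.9, S_uud = 121.9, S_udd = 58.5, S_ddd = 28.08
Terminal payoffs (K − S): max(-143.9, 0) = 0, max(-11.88, 0) = 0, max(51.5, 0) = 51.5, max(81.92, 0) = 81.92
Node uu (S = 203.1): V_uu = e^(−0.02)·[0.6465·0.0000 + 0.3535·0.0000] = 0.0000
Node ud (S = 97.5): V_ud = e^(−0.02)·[0.6465·0.0000 + 0.3535·51.5000] = 17.8466
Node dd (S = 46.8): V_dd = e^(−0.02)·[0.6465·51.5000 + 0.3535·81.9200] = 61.0219
Node u (S = 162.5): V_u = e^(−0.02)·[0.6465·0.0000 + 0.3535·17.8466] = 6.1845
Node d (S = 78): V_d = e^(−0.02)·[0.6465·17.8466 + 0.3535·61.0219] = 32.4550
Node 0 (S = 130): V_0 = e^(−0.02)·[0.6465·6.1845 + 0.3535·32.4550] = 15.1657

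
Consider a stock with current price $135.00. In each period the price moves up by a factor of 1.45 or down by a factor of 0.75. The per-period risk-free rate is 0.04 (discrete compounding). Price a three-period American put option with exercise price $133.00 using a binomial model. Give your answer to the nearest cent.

$23.88

Risk-neutral probability p = (1 + 0.04 − 0.75)/(1.45 − 0.75) = 0.2900/0.7000 = 0.4143
Terminal stock prices: S_uuu = 411.6, S_uud = 212.9, S_udd = 110.1, S_ddd = 56.95
Terminal payoffs (K − S): max(-278.6, 0) = 0, max(-79.88, 0) = 0, max(22.89, 0) = 22.89, max(76.05, 0) = 76.05
Node uu (S = 283.8): continuation = 1/1.04·[0.4143·0.0000 + 0.5857·0.0000] = 0.0000; exercise value = 0.0000 ≤ continuation, so V_uu = 0.0000
Node ud (S = 146.8): continuation = 1/1.04·[0.4143·0.0000 + 0.5857·22.8906] = 12.8917; exercise value = 0.0000 ≤ continuation, so V_ud = 12.8917
Node dd (S = 75.94): continuation = 1/1.04·[0.4143·22.8906 + 0.5857·76.0469] = 51.9471; exercise value = 57.0625 > continuation, so V_dd = 57.0625 (exercise)
Node u (S = 195.8): continuation = 1/1.04·[0.4143·0.0000 + 0.5857·12.8917] = 7.2604; exercise value = 0.0000 ≤ continuation, so V_u = 7.2604
Node d (S = 101.2): continuation = 1/1.04·[0.4143·12.8917 + 0.5857·57.0625] = 37.2723; exercise value = 31.7500 ≤ continuation, so V_d = 37.2723
Node 0 (S = 135): continuation = 1/1.04·[0.4143·7.2604 + 0.5857·37.2723] = 23.8835; exercise value = 0.0000 ≤ continuation, so V_0 = 23.8835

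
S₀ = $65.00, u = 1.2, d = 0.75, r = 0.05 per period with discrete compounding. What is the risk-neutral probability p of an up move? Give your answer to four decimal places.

p = 0.6667

Risk-neutral probability p = (1 + 0.05 − 0.75)/(1.2 − 0.75) = 0.3000/0.4500 = 0.6667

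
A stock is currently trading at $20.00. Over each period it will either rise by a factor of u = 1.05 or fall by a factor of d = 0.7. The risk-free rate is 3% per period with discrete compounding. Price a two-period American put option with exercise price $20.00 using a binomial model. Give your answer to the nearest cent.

Risk-neutral probability p = (1 + 0.03 − 0.7)/(1.05 − 0.7) = 0.3300/0.3500 = 0.9429
Terminal stock prices: S_uu = 22.05, S_ud = 14.7, S_dd = 9.8
Terminal payoffs (K − S): max(-2.05, 0) = 0, max(5.3, 0) = 5.3, max(10.2, 0) = 10.2
Node u (S = 21): continuation = 1/1.03·[0.9429·0.0000 + 0.0571·5.3000] = 0.2940; exercise value = 0.0000 ≤ continuation, so V_u = 0.2940
Node d (S = 14): continuation = 1/1.03·[0.9429·5.3000 + 0.0571·10.2000] = 5.4175; exercise value = 6.0000 > continuation, so V_d = 6.0000 (exercise)
Node 0 (S = 20): continuation = 1/1.03·[0.9429·0.2940 + 0.0571·6.0000] = 0.6020; exercise value = 0.0000 ≤ continuation, so V_0 = 0.6020

$0.60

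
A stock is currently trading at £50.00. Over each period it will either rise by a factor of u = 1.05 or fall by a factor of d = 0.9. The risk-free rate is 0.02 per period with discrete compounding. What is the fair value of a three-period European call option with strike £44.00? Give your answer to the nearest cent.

Risk-neutral probability p = (1 + 0.02 − 0.9)/(1.05 − 0.9) = 0.1200/0.1500 = 0.8000
Terminal stock prices: S_uuu = 57.88, S_uud = 49.61, S_udd = 42.53, S_ddd = 36.45
Terminal payoffs (S − K): max(13.88, 0) = 13.88, max(5.613, 0) = 5.613, max(-1.475, 0) = 0, max(-7.55, 0) = 0
Node uu (S = 55.12): V_uu = 1/1.02·[0.8000·13.8813 + 0.2000·5.6125] = 11.9877
Node ud (S = 47.25): V_ud = 1/1.02·[0.8000·5.6125 + 0.2000·0.0000] = 4.4020
Node dd (S = 40.5): V_dd = 1/1.02·[0.8000·0.0000 + 0.2000·0.0000] = 0.0000
Node u (S = 52.5): V_u = 1/1.02·[0.8000·11.9877 + 0.2000·4.4020] = 10.2653
Node d (S = 45): V_d = 1/1.02·[0.8000·4.4020 + 0.2000·0.0000] = 3.4525
Node 0 (S = 50): V_0 = 1/1.02·[0.8000·10.2653 + 0.2000·3.4525] = 8.7282

£8.73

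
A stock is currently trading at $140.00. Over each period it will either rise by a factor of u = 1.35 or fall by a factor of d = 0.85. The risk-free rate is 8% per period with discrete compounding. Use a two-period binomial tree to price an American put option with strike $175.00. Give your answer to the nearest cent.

$35.00

Risk-neutral probability p = (1 + 0.08 − 0.85)/(1.35 − 0.85) = 0.2300/0.5000 = 0.4600
Terminal stock prices: S_uu = 255.2, S_ud = 160.7, S_dd = 101.1
Terminal payoffs (K − S): max(-80.15, 0) = 0, max(14.35, 0) = 14.35, max(73.85, 0) = 73.85
Node u (S = 189): continuation = 1/1.08·[0.4600·0.0000 + 0.5400·14.3500] = 7.1750; exercise value = 0.0000 ≤ continuation, so V_u = 7.1750
Node d (S = 119): continuation = 1/1.08·[0.4600·14.3500 + 0.5400·73.8500] = 43.0370; exercise value = 56.0000 > continuation, so V_d = 56.0000 (exercise)
Node 0 (S = 140): continuation = 1/1.08·[0.4600·7.1750 + 0.5400·56.0000] = 31.0560; exercise value = 35.0000 > continuation, so V_0 = 35.0000 (exercise)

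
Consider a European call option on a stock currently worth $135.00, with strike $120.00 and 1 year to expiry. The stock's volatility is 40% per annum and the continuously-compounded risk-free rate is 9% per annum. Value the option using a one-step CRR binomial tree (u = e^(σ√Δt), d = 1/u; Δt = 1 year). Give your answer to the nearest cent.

$38.38

CRR parameters: u = e^(σ√Δt) = e^(0.4·√1) = 1.4918, d = 1/u = 0.6703
Per-period rate: rΔt = 0.09·1 = 0.09, so R = e^0.09 = 1.0942
Risk-neutral probability p = (e^0.09 − 0.6703)/(1.4918 − 0.6703) = 0.4239/0.8215 = 0.5159
Terminal stock prices: S_u = 201.4, S_d = 90.49
Terminal payoffs (S − K): max(81.4, 0) = 81.4, max(-29.51, 0) = 0
Node 0 (S = 135): V_0 = e^(−0.09)·[0.5159·81.3963 + 0.4841·0.0000] = 38.3818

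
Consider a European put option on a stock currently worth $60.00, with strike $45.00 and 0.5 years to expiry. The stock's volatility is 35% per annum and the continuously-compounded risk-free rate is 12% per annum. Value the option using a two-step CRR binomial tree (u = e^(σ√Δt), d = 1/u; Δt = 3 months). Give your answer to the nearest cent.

$0.53

CRR parameters: u = e^(σ√Δt) = e^(0.35·√0.25) = 1.1912, d = 1/u = 0.8395
Per-period rate: rΔt = 0.12·0.25 = 0.03, so R = e^0.03 = 1.0305
Risk-neutral probability p = (e^0.03 − 0.8395)/(1.1912 − 0.8395) = 0.1910/0.3518 = 0.5429
Terminal stock prices: S_uu = 85.14, S_ud = 60, S_dd = 42.28
Terminal payoffs (K − S): max(-40.14, 0) = 0, max(-15, 0) = 0, max(2.719, 0) = 2.719
Node u (S = 71.47): V_u = e^(−0.03)·[0.5429·0.0000 + 0.4571·0.0000] = 0.0000
Node d (S = 50.37): V_d = e^(−0.03)·[0.5429·0.0000 + 0.4571·2.7187] = 1.2059
Node 0 (S = 60): V_0 = e^(−0.03)·[0.5429·0.0000 + 0.4571·1.2059] = 0.5349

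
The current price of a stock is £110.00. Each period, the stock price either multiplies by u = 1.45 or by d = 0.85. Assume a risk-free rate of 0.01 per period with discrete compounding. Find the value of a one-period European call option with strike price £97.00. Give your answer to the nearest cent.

£16.50

Risk-neutral probability p = (1 + 0.01 − 0.85)/(1.45 − 0.85) = 0.1600/0.6000 = 0.2667
Terminal stock prices: S_u = 159.5, S_d = 93.5
Terminal payoffs (S − K): max(62.5, 0) = 62.5, max(-3.5, 0) = 0
Node 0 (S = 110): V_0 = 1/1.01·[0.2667·62.5000 + 0.7333·0.0000] = 16.5017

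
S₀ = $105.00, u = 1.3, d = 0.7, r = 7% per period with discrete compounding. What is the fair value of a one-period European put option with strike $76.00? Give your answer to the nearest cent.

$0.90

Risk-neutral probability p = (1 + 0.07 − 0.7)/(1.3 − 0.7) = 0.3700/0.6000 = 0.6167
Terminal stock prices: S_u = 136.5, S_d = 73.5
Terminal payoffs (K − S): max(-60.5, 0) = 0, max(2.5, 0) = 2.5
Node 0 (S = 105): V_0 = 1/1.07·[0.6167·0.0000 + 0.3833·2.5000] = 0.8956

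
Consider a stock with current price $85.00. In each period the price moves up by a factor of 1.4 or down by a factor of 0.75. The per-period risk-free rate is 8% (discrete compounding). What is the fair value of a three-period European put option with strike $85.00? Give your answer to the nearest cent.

Risk-neutral probability p = (1 + 0.08 − 0.75)/(1.4 − 0.75) = 0.3300/0.6500 = 0.5077
Terminal stock prices: S_uuu = 233.2, S_uud = 124.9, S_udd = 66.94, S_ddd = 35.86
Terminal payoffs (K − S): max(-148.2, 0) = 0, max(-39.95, 0) = 0, max(18.06, 0) = 18.06, max(49.14, 0) = 49.14
Node uu (S = 166.6): V_uu = 1/1.08·[0.5077·0.0000 + 0.4923·0.0000] = 0.0000
Node ud (S = 89.25): V_ud = 1/1.08·[0.5077·0.0000 + 0.4923·18.0625] = 8.2336
Node dd (S = 47.81): V_dd = 1/1.08·[0.5077·18.0625 + 0.4923·49.1406] = 30.8912
Node u (S = 119): V_u = 1/1.08·[0.5077·0.0000 + 0.4923·8.2336] = 3.7532
Node d (S = 63.75): V_d = 1/1.08·[0.5077·8.2336 + 0.4923·30.8912] = 17.9520
Node 0 (S = 85): V_0 = 1/1.08·[0.5077·3.7532 + 0.4923·17.9520] = 9.9476

$9.95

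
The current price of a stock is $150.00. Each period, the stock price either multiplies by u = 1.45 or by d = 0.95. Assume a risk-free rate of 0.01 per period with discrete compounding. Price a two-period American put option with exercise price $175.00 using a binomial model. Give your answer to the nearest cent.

$30.08

Risk-neutral probability p = (1 + 0.01 − 0.95)/(1.45 − 0.95) = 0.0600/0.5000 = 0.1200
Terminal stock prices: S_uu = 315.4, S_ud = 206.6, S_dd = 135.4
Terminal payoffs (K − S): max(-140.4, 0) = 0, max(-31.62, 0) = 0, max(39.62, 0) = 39.62
Node u (S = 217.5): continuation = 1/1.01·[0.1200·0.0000 + 0.8800·0.0000] = 0.0000; exercise value = 0.0000 ≤ continuation, so V_u = 0.0000
Node d (S = 142.5): continuation = 1/1.01·[0.1200·0.0000 + 0.8800·39.6250] = 34.5248; exercise value = 32.5000 ≤ continuation, so V_d = 34.5248
Node 0 (S = 150): continuation = 1/1.01·[0.1200·0.0000 + 0.8800·34.5248] = 30.0810; exercise value = 25.0000 ≤ continuation, so V_0 = 30.0810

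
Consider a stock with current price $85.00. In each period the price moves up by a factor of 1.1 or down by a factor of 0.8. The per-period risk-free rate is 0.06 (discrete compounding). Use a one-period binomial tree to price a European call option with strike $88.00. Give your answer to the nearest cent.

Risk-neutral probability p = (1 + 0.06 − 0.8)/(1.1 − 0.8) = 0.2600/0.3000 = 0.8667
Terminal stock prices: S_u = 93.5, S_d = 68
Terminal payoffs (S − K): max(5.5, 0) = 5.5, max(-20, 0) = 0
Node 0 (S = 85): V_0 = 1/1.06·[0.8667·5.5000 + 0.1333·0.0000] = 4.4969

$4.50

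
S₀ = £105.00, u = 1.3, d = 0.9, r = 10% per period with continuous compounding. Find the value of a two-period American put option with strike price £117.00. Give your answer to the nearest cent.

Risk-neutral probability p = (e^0.1 − 0.9)/(1.3 − 0.9) = 0.2052/0.4000 = 0.5129
Terminal stock prices: S_uu = 177.5, S_ud = 122.9, S_dd = 85.05
Terminal payoffs (K − S): max(-60.45, 0) = 0, max(-5.85, 0) = 0, max(31.95, 0) = 31.95
Node u (S = 136.5): continuation = e^(−0.1)·[0.5129·0.0000 + 0.4871·0.0000] = 0.0000; exercise value = 0.0000 ≤ continuation, so V_u = 0.0000
Node d (S = 94.5): continuation = e^(−0.1)·[0.5129·0.0000 + 0.4871·31.9500] = 14.0811; exercise value = 22.5000 > continuation, so V_d = 22.5000 (exercise)
Node 0 (S = 105): continuation = e^(−0.1)·[0.5129·0.0000 + 0.4871·22.5000] = 9.9162; exercise value = 12.0000 > continuation, so V_0 = 12.0000 (exercise)

£12.00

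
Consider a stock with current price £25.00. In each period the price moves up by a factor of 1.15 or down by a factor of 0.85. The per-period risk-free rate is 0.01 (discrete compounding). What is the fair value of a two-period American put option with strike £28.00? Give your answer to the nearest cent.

£3.99

Risk-neutral probability p = (1 + 0.01 − 0.85)/(1.15 − 0.85) = 0.1600/0.3000 = 0.5333
Terminal stock prices: S_uu = 33.06, S_ud = 24.44, S_dd = 18.06
Terminal payoffs (K − S): max(-5.062, 0) = 0, max(3.563, 0) = 3.563, max(9.938, 0) = 9.938
Node u (S = 28.75): continuation = 1/1.01·[0.5333·0.0000 + 0.4667·3.5625] = 1.6460; exercise value = 0.0000 ≤ continuation, so V_u = 1.6460
Node d (S = 21.25): continuation = 1/1.01·[0.5333·3.5625 + 0.4667·9.9375] = 6.4728; exercise value = 6.7500 > continuation, so V_d = 6.7500 (exercise)
Node 0 (S = 25): continuation = 1/1.01·[0.5333·1.6460 + 0.4667·6.7500] = 3.9880; exercise value = 3.0000 ≤ continuation, so V_0 = 3.9880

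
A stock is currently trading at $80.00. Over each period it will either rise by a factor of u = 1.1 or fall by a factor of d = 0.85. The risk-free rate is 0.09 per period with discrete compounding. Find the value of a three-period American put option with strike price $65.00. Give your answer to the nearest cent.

$0.01

Risk-neutral probability p = (1 + 0.09 − 0.85)/(1.1 − 0.85) = 0.2400/0.2500 = 0.9600
Terminal stock prices: S_uuu = 106.5, S_uud = 82.28, S_udd = 63.58, S_ddd = 49.13
Terminal payoffs (K − S): max(-41.48, 0) = 0, max(-17.28, 0) = 0, max(1.42, 0) = 1.42, max(15.87, 0) = 15.87
Node uu (S = 96.8): continuation = 1/1.09·[0.9600·0.0000 + 0.0400·0.0000] = 0.0000; exercise value = 0.0000 ≤ continuation, so V_uu = 0.0000
Node ud (S = 74.8): continuation = 1/1.09·[0.9600·0.0000 + 0.0400·1.4200] = 0.0521; exercise value = 0.0000 ≤ continuation, so V_ud = 0.0521
Node dd (S = 57.8): continuation = 1/1.09·[0.9600·1.4200 + 0.0400·15.8700] = 1.8330; exercise value = 7.2000 > continuation, so V_dd = 7.2000 (exercise)
Node u (S = 88): continuation = 1/1.09·[0.9600·0.0000 + 0.0400·0.0521] = 0.0019; exercise value = 0.0000 ≤ continuation, so V_u = 0.0019
Node d (S = 68): continuation = 1/1.09·[0.9600·0.0521 + 0.0400·7.2000] = 0.3101; exercise value = 0.0000 ≤ continuation, so V_d = 0.3101
Node 0 (S = 80): continuation = 1/1.09·[0.9600·0.0019 + 0.0400·0.3101] = 0.0131; exercise value = 0.0000 ≤ continuation, so V_0 = 0.0131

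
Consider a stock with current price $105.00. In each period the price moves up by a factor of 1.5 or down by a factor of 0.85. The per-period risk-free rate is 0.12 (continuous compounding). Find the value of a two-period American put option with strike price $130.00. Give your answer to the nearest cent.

Risk-neutral probability p = (e^0.12 − 0.85)/(1.5 − 0.85) = 0.2775/0.6500 = 0.4269
Terminal stock prices: S_uu = 236.2, S_ud = 133.9, S_dd = 75.86
Terminal payoffs (K − S): max(-106.2, 0) = 0, max(-3.875, 0) = 0, max(54.14, 0) = 54.14
Node u (S = 157.5): continuation = e^(−0.12)·[0.4269·0.0000 + 0.5731·0.0000] = 0.0000; exercise value = 0.0000 ≤ continuation, so V_u = 0.0000
Node d (S = 89.25): continuation = e^(−0.12)·[0.4269·0.0000 + 0.5731·54.1375] = 27.5169; exercise value = 40.7500 > continuation, so V_d = 40.7500 (exercise)
Node 0 (S = 105): continuation = e^(−0.12)·[0.4269·0.0000 + 0.5731·40.7500] = 20.7123; exercise value = 25.0000 > continuation, so V_0 = 25.0000 (exercise)

$25.00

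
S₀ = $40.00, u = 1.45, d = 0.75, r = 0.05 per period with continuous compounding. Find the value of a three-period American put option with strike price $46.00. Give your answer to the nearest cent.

Risk-neutral probability p = (e^0.05 − 0.75)/(1.45 − 0.75) = 0.3013/0.7000 = 0.4304
Terminal stock prices: S_uuu = 121.9, S_uud = 63.07, S_udd = 32.62, S_ddd = 16.88
Terminal payoffs (K − S): max(-75.94, 0) = 0, max(-17.07, 0) = 0, max(13.38, 0) = 13.38, max(29.12, 0) = 29.12
Node uu (S = 84.1): continuation = e^(−0.05)·[0.4304·0.0000 + 0.5696·0.0000] = 0.0000; exercise value = 0.0000 ≤ continuation, so V_uu = 0.0000
Node ud (S = 43.5): continuation = e^(−0.05)·[0.4304·0.0000 + 0.5696·13.3750] = 7.2470; exercise value = 2.5000 ≤ continuation, so V_ud = 7.2470
Node dd (S = 22.5): continuation = e^(−0.05)·[0.4304·13.3750 + 0.5696·29.1250] = 21.2566; exercise value = 23.5000 > continuation, so V_dd = 23.5000 (exercise)
Node u (S = 58): continuation = e^(−0.05)·[0.4304·0.0000 + 0.5696·7.2470] = 3.9267; exercise value = 0.0000 ≤ continuation, so V_u = 3.9267
Node d (S = 30): continuation = e^(−0.05)·[0.4304·7.2470 + 0.5696·23.5000] = 15.7000; exercise value = 16.0000 > continuation, so V_d = 16.0000 (exercise)
Node 0 (S = 40): continuation = e^(−0.05)·[0.4304·3.9267 + 0.5696·16.0000] = 10.2769; exercise value = 6.0000 ≤ continuation, so V_0 = 10.2769

$10.28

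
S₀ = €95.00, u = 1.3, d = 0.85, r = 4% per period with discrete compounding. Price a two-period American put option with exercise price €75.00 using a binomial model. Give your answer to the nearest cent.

€1.96

Risk-neutral probability p = (1 + 0.04 − 0.85)/(1.3 − 0.85) = 0.1900/0.4500 = 0.4222
Terminal stock prices: S_uu = 160.6, S_ud = 105, S_dd = 68.64
Terminal payoffs (K − S): max(-85.55, 0) = 0, max(-29.97, 0) = 0, max(6.363, 0) = 6.363
Node u (S = 123.5): continuation = 1/1.04·[0.4222·0.0000 + 0.5778·0.0000] = 0.0000; exercise value = 0.0000 ≤ continuation, so V_u = 0.0000
Node d (S = 80.75): continuation = 1/1.04·[0.4222·0.0000 + 0.5778·6.3625] = 3.5347; exercise value = 0.0000 ≤ continuation, so V_d = 3.5347
Node 0 (S = 95): continuation = 1/1.04·[0.4222·0.0000 + 0.5778·3.5347] = 1.9637; exercise value = 0.0000 ≤ continuation, so V_0 = 1.9637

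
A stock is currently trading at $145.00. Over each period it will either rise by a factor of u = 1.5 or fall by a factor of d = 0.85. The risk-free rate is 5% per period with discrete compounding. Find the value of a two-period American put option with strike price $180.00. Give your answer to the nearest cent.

$37.42

Risk-neutral probability p = (1 + 0.05 − 0.85)/(1.5 − 0.85) = 0.2000/0.6500 = 0.3077
Terminal stock prices: S_uu = 326.2, S_ud = 184.9, S_dd = 104.8
Terminal payoffs (K − S): max(-146.2, 0) = 0, max(-4.875, 0) = 0, max(75.24, 0) = 75.24
Node u (S = 217.5): continuation = 1/1.05·[0.3077·0.0000 + 0.6923·0.0000] = 0.0000; exercise value = 0.0000 ≤ continuation, so V_u = 0.0000
Node d (S = 123.2): continuation = 1/1.05·[0.3077·0.0000 + 0.6923·75.2375] = 49.6071; exercise value = 56.7500 > continuation, so V_d = 56.7500 (exercise)
Node 0 (S = 145): continuation = 1/1.05·[0.3077·0.0000 + 0.6923·56.7500] = 37.4176; exercise value = 35.0000 ≤ continuation, so V_0 = 37.4176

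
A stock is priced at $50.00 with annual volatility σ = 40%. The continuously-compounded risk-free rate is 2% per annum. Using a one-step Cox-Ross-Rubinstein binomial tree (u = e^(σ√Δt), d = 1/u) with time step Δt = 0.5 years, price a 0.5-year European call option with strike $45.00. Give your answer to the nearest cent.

$9.45

CRR parameters: u = e^(σ√Δt) = e^(0.4·√0.5) = 1.3269, d = 1/u = 0.7536
Per-period rate: rΔt = 0.02·0.5 = 0.01, so R = e^0.01 = 1.0101
Risk-neutral probability p = (e^0.01 − 0.7536)/(1.3269 − 0.7536) = 0.2564/0.5733 = 0.4473
Terminal stock prices: S_u = 66.34, S_d = 37.68
Terminal payoffs (S − K): max(21.34, 0) = 21.34, max(-7.318, 0) = 0
Node 0 (S = 50): V_0 = e^(−0.01)·[0.4473·21.3448 + 0.5527·0.0000] = 9.4523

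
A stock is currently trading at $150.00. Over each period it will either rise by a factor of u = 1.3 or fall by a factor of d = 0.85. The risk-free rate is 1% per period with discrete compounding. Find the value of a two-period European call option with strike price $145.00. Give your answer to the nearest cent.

Risk-neutral probability p = (1 + 0.01 − 0.85)/(1.3 − 0.85) = 0.1600/0.4500 = 0.3556
Terminal stock prices: S_uu = 253.5, S_ud = 165.8, S_dd = 108.4
Terminal payoffs (S − K): max(108.5, 0) = 108.5, max(20.75, 0) = 20.75, max(-36.63, 0) = 0
Node u (S = 195): V_u = 1/1.01·[0.3556·108.5000 + 0.6444·20.7500] = 51.4356
Node d (S = 127.5): V_d = 1/1.01·[0.3556·20.7500 + 0.6444·0.0000] = 7.3047
Node 0 (S = 150): V_0 = 1/1.01·[0.3556·51.4356 + 0.6444·7.3047] = 22.7680

$22.77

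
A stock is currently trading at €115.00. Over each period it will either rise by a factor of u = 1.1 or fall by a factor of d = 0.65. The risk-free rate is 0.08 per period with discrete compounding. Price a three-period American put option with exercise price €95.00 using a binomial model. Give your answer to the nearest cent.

Risk-neutral probability p = (1 + 0.08 − 0.65)/(1.1 − 0.65) = 0.4300/0.4500 = 0.9556
Terminal stock prices: S_uuu = 153.1, S_uud = 90.45, S_udd = 53.45, S_ddd = 31.58
Terminal payoffs (K − S): max(-58.07, 0) = 0, max(4.552, 0) = 4.552, max(41.55, 0) = 41.55, max(63.42, 0) = 63.42
Node uu (S = 139.2): continuation = 1/1.08·[0.9556·0.0000 + 0.0444·4.5525] = 0.1873; exercise value = 0.0000 ≤ continuation, so V_uu = 0.1873
Node ud (S = 82.23): continuation = 1/1.08·[0.9556·4.5525 + 0.0444·41.5537] = 5.7380; exercise value = 12.7750 > continuation, so V_ud = 12.7750 (exercise)
Node dd (S = 48.59): continuation = 1/1.08·[0.9556·41.5537 + 0.0444·63.4181] = 39.3755; exercise value = 46.4125 > continuation, so V_dd = 46.4125 (exercise)
Node u (S = 126.5): continuation = 1/1.08·[0.9556·0.1873 + 0.0444·12.7750] = 0.6915; exercise value = 0.0000 ≤ continuation, so V_u = 0.6915
Node d (S = 74.75): continuation = 1/1.08·[0.9556·12.7750 + 0.0444·46.4125] = 13.2130; exercise value = 20.2500 > continuation, so V_d = 20.2500 (exercise)
Node 0 (S = 115): continuation = 1/1.08·[0.9556·0.6915 + 0.0444·20.2500] = 1.4451; exercise value = 0.0000 ≤ continuation, so V_0 = 1.4451

€1.45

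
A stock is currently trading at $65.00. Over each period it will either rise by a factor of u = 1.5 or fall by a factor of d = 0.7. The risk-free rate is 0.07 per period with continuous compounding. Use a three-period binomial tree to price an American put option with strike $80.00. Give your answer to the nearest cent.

$20.66

Risk-neutral probability p = (e^0.07 − 0.7)/(1.5 − 0.7) = 0.3725/0.8000 = 0.4656
Terminal stock prices: S_uuu = 219.4, S_uud = 102.4, S_udd = 47.77, S_ddd = 22.29
Terminal payoffs (K − S): max(-139.4, 0) = 0, max(-22.38, 0) = 0, max(32.23, 0) = 32.23, max(57.71, 0) = 57.71
Node uu (S = 146.2): continuation = e^(−0.07)·[0.4656·0.0000 + 0.5344·0.0000] = 0.0000; exercise value = 0.0000 ≤ continuation, so V_uu = 0.0000
Node ud (S = 68.25): continuation = e^(−0.07)·[0.4656·0.0000 + 0.5344·32.2250] = 16.0557; exercise value = 11.7500 ≤ continuation, so V_ud = 16.0557
Node dd (S = 31.85): continuation = e^(−0.07)·[0.4656·32.2250 + 0.5344·57.7050] = 42.7415; exercise value = 48.1500 > continuation, so V_dd = 48.1500 (exercise)
Node u (S = 97.5): continuation = e^(−0.07)·[0.4656·0.0000 + 0.5344·16.0557] = 7.9996; exercise value = 0.0000 ≤ continuation, so V_u = 7.9996
Node d (S = 45.5): continuation = e^(−0.07)·[0.4656·16.0557 + 0.5344·48.1500] = 30.9609; exercise value = 34.5000 > continuation, so V_d = 34.5000 (exercise)
Node 0 (S = 65): continuation = e^(−0.07)·[0.4656·7.9996 + 0.5344·34.5000] = 20.6623; exercise value = 15.0000 ≤ continuation, so V_0 = 20.6623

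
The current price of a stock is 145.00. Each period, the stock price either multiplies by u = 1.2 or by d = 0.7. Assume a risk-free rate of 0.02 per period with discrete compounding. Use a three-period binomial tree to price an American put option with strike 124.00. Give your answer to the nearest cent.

Risk-neutral probability p = (1 + 0.02 − 0.7)/(1.2 − 0.7) = 0.3200/0.5000 = 0.6400
Terminal stock prices: S_uuu = 250.6, S_uud = 146.2, S_udd = 85.26, S_ddd = 49.73
Terminal payoffs (K − S): max(-126.6, 0) = 0, max(-22.16, 0) = 0, max(38.74, 0) = 38.74, max(74.27, 0) = 74.27
Node uu (S = 208.8): continuation = 1/1.02·[0.6400·0.0000 + 0.3600·0.0000] = 0.0000; exercise value = 0.0000 ≤ continuation, so V_uu = 0.0000
Node ud (S = 121.8): continuation = 1/1.02·[0.6400·0.0000 + 0.3600·38.7400] = 13.6729; exercise value = 2.2000 ≤ continuation, so V_ud = 13.6729
Node dd (S = 71.05): continuation = 1/1.02·[0.6400·38.7400 + 0.3600·74.2650] = 50.5186; exercise value = 52.9500 > continuation, so V_dd = 52.9500 (exercise)
Node u (S = 174): continuation = 1/1.02·[0.6400·0.0000 + 0.3600·13.6729] = 4.8257; exercise value = 0.0000 ≤ continuation, so V_u = 4.8257
Node d (S = 101.5): continuation = 1/1.02·[0.6400·13.6729 + 0.3600·52.9500] = 27.2673; exercise value = 22.5000 ≤ continuation, so V_d = 27.2673
Node 0 (S = 145): continuation = 1/1.02·[0.6400·4.8257 + 0.3600·27.2673] = 12.6517; exercise value = 0.0000 ≤ continuation, so V_0 = 12.6517

12.65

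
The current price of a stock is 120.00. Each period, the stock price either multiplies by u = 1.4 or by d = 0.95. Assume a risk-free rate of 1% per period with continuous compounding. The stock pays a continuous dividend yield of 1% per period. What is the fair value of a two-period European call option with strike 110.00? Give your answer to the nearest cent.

11.12

Per-period risk-free factor R = e^0.01 = 1.0101; dividend-adjusted growth = e^(0.01−0.01) = 1.0000.
Risk-neutral probability p = (1.0000 − 0.95)/(1.4 − 0.95) = 0.0500/0.4500 = 0.1111
Terminal stock prices: S_uu = 235.2, S_ud = 159.6, S_dd = 108.3
Terminal payoffs (S − K): max(125.2, 0) = 125.2, max(49.6, 0) = 49.6, max(-1.7, 0) = 0
Node u (S = 168): V_u = e^(−0.01)·[0.1111·125.2000 + 0.8889·49.6000] = 57.4229
Node d (S = 114): V_d = e^(−0.01)·[0.1111·49.6000 + 0.8889·0.0000] = 5.4563
Node 0 (S = 120): V_0 = e^(−0.01)·[0.1111·57.4229 + 0.8889·5.4563] = 11.1186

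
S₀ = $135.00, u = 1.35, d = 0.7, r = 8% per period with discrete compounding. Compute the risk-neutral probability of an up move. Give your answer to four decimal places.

p = 0.5846

Risk-neutral probability p = (1 + 0.08 − 0.7)/(1.35 − 0.7) = 0.3800/0.6500 = 0.5846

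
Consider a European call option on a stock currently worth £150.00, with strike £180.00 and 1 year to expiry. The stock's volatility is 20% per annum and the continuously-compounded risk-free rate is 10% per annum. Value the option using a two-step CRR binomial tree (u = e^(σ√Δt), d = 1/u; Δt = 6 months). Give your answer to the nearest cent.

£7.17

CRR parameters: u = e^(σ√Δt) = e^(0.2·√0.5) = 1.1519, d = 1/u = 0.8681
Per-period rate: rΔt = 0.1·0.5 = 0.05, so R = e^0.05 = 1.0513
Risk-neutral probability p = (e^0.05 − 0.8681)/(1.1519 − 0.8681) = 0.1831/0.2838 = 0.6454
Terminal stock prices: S_uu = 199, S_ud = 150, S_dd = 113
Terminal payoffs (S − K): max(19.03, 0) = 19.03, max(-30, 0) = 0, max(-66.95, 0) = 0
Node u (S = 172.8): V_u = e^(−0.05)·[0.6454·19.0345 + 0.3546·0.0000] = 11.6852
Node d (S = 130.2): V_d = e^(−0.05)·[0.6454·0.0000 + 0.3546·0.0000] = 0.0000
Node 0 (S = 150): V_0 = e^(−0.05)·[0.6454·11.6852 + 0.3546·0.0000] = 7.1735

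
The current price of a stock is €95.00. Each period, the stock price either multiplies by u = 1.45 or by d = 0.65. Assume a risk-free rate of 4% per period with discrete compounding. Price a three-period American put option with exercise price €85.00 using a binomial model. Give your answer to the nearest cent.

€17.00

Risk-neutral probability p = (1 + 0.04 − 0.65)/(1.45 − 0.65) = 0.3900/0.8000 = 0.4875
Terminal stock prices: S_uuu = 289.6, S_uud = 129.8, S_udd = 58.2, S_ddd = 26.09
Terminal payoffs (K − S): max(-204.6, 0) = 0, max(-44.83, 0) = 0, max(26.8, 0) = 26.8, max(58.91, 0) = 58.91
Node uu (S = 199.7): continuation = 1/1.04·[0.4875·0.0000 + 0.5125·0.0000] = 0.0000; exercise value = 0.0000 ≤ continuation, so V_uu = 0.0000
Node ud (S = 89.54): continuation = 1/1.04·[0.4875·0.0000 + 0.5125·26.8006] = 13.2070; exercise value = 0.0000 ≤ continuation, so V_ud = 13.2070
Node dd (S = 40.14): continuation = 1/1.04·[0.4875·26.8006 + 0.5125·58.9106] = 41.5933; exercise value = 44.8625 > continuation, so V_dd = 44.8625 (exercise)
Node u (S = 137.8): continuation = 1/1.04·[0.4875·0.0000 + 0.5125·13.2070] = 6.5083; exercise value = 0.0000 ≤ continuation, so V_u = 6.5083
Node d (S = 61.75): continuation = 1/1.04·[0.4875·13.2070 + 0.5125·44.8625] = 28.2985; exercise value = 23.2500 ≤ continuation, so V_d = 28.2985
Node 0 (S = 95): continuation = 1/1.04·[0.4875·6.5083 + 0.5125·28.2985] = 16.9959; exercise value = 0.0000 ≤ continuation, so V_0 = 16.9959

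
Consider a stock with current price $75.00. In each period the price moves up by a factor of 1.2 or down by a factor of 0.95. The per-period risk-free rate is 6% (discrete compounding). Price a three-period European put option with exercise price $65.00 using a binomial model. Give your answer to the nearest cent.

Risk-neutral probability p = (1 + 0.06 − 0.95)/(1.2 − 0.95) = 0.1100/0.2500 = 0.4400
Terminal stock prices: S_uuu = 129.6, S_uud = 102.6, S_udd = 81.22, S_ddd = 64.3
Terminal payoffs (K − S): max(-64.6, 0) = 0, max(-37.6, 0) = 0, max(-16.22, 0) = 0, max(0.6969, 0) = 0.6969
Node uu (S = 108): V_uu = 1/1.06·[0.4400·0.0000 + 0.5600·0.0000] = 0.0000
Node ud (S = 85.5): V_ud = 1/1.06·[0.4400·0.0000 + 0.5600·0.0000] = 0.0000
Node dd (S = 67.69): V_dd = 1/1.06·[0.4400·0.0000 + 0.5600·0.6969] = 0.3682
Node u (S = 90): V_u = 1/1.06·[0.4400·0.0000 + 0.5600·0.0000] = 0.0000
Node d (S = 71.25): V_d = 1/1.06·[0.4400·0.0000 + 0.5600·0.3682] = 0.1945
Node 0 (S = 75): V_0 = 1/1.06·[0.4400·0.0000 + 0.5600·0.1945] = 0.1028

$0.10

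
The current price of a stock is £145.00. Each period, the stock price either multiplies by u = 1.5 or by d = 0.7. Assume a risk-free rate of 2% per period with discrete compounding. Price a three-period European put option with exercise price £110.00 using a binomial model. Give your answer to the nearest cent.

£13.66

Risk-neutral probability p = (1 + 0.02 − 0.7)/(1.5 − 0.7) = 0.3200/0.8000 = 0.4000
Terminal stock prices: S_uuu = 489.4, S_uud = 228.4, S_udd = 106.6, S_ddd = 49.73
Terminal payoffs (K − S): max(-379.4, 0) = 0, max(-118.4, 0) = 0, max(3.425, 0) = 3.425, max(60.27, 0) = 60.27
Node uu (S = 326.2): V_uu = 1/1.02·[0.4000·0.0000 + 0.6000·0.0000] = 0.0000
Node ud (S = 152.2): V_ud = 1/1.02·[0.4000·0.0000 + 0.6000·3.4250] = 2.0147
Node dd (S = 71.05): V_dd = 1/1.02·[0.4000·3.4250 + 0.6000·60.2650] = 36.7931
Node u (S = 217.5): V_u = 1/1.02·[0.4000·0.0000 + 0.6000·2.0147] = 1.1851
Node d (S = 101.5): V_d = 1/1.02·[0.4000·2.0147 + 0.6000·36.7931] = 22.4331
Node 0 (S = 145): V_0 = 1/1.02·[0.4000·1.1851 + 0.6000·22.4331] = 13.6607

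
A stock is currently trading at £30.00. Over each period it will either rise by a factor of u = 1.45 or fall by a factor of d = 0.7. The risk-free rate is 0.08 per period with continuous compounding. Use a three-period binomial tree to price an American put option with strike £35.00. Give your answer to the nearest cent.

Risk-neutral probability p = (e^0.08 − 0.7)/(1.45 − 0.7) = 0.3833/0.7500 = 0.5110
Terminal stock prices: S_uuu = 91.46, S_uud = 44.15, S_udd = 21.31, S_ddd = 10.29
Terminal payoffs (K − S): max(-56.46, 0) = 0, max(-9.152, 0) = 0, max(13.69, 0) = 13.69, max(24.71, 0) = 24.71
Node uu (S = 63.08): continuation = e^(−0.08)·[0.5110·0.0000 + 0.4890·0.0000] = 0.0000; exercise value = 0.0000 ≤ continuation, so V_uu = 0.0000
Node ud (S = 30.45): continuation = e^(−0.08)·[0.5110·0.0000 + 0.4890·13.6850] = 6.1768; exercise value = 4.5500 ≤ continuation, so V_ud = 6.1768
Node dd (S = 14.7): continuation = e^(−0.08)·[0.5110·13.6850 + 0.4890·24.7100] = 17.6091; exercise value = 20.3000 > continuation, so V_dd = 20.3000 (exercise)
Node u (S = 43.5): continuation = e^(−0.08)·[0.5110·0.0000 + 0.4890·6.1768] = 2.7880; exercise value = 0.0000 ≤ continuation, so V_u = 2.7880
Node d (S = 21): continuation = e^(−0.08)·[0.5110·6.1768 + 0.4890·20.3000] = 12.0765; exercise value = 14.0000 > continuation, so V_d = 14.0000 (exercise)
Node 0 (S = 30): continuation = e^(−0.08)·[0.5110·2.7880 + 0.4890·14.0000] = 7.6343; exercise value = 5.0000 ≤ continuation, so V_0 = 7.6343

£7.63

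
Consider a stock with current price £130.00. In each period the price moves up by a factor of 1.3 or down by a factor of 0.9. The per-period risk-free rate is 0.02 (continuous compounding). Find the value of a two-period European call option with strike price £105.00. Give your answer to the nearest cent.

Risk-neutral probability p = (e^0.02 − 0.9)/(1.3 − 0.9) = 0.1202/0.4000 = 0.3005
Terminal stock prices: S_uu = 219.7, S_ud = 152.1, S_dd = 105.3
Terminal payoffs (S − K): max(114.7, 0) = 114.7, max(47.1, 0) = 47.1, max(0.3, 0) = 0.3
Node u (S = 169): V_u = e^(−0.02)·[0.3005·114.7000 + 0.6995·47.1000] = 66.0791
Node d (S = 117): V_d = e^(−0.02)·[0.3005·47.1000 + 0.6995·0.3000] = 14.0791
Node 0 (S = 130): V_0 = e^(−0.02)·[0.3005·66.0791 + 0.6995·14.0791] = 29.1171

£29.12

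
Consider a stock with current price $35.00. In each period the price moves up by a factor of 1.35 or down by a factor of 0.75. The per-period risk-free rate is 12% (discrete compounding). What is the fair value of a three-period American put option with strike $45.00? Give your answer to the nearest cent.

$10.00

Risk-neutral probability p = (1 + 0.12 − 0.75)/(1.35 − 0.75) = 0.3700/0.6000 = 0.6167
Terminal stock prices: S_uuu = 86.11, S_uud = 47.84, S_udd = 26.58, S_ddd = 14.77
Terminal payoffs (K − S): max(-41.11, 0) = 0, max(-2.841, 0) = 0, max(18.42, 0) = 18.42, max(30.23, 0) = 30.23
Node uu (S = 63.79): continuation = 1/1.12·[0.6167·0.0000 + 0.3833·0.0000] = 0.0000; exercise value = 0.0000 ≤ continuation, so V_uu = 0.0000
Node ud (S = 35.44): continuation = 1/1.12·[0.6167·0.0000 + 0.3833·18.4219] = 6.3051; exercise value = 9.5625 > continuation, so V_ud = 9.5625 (exercise)
Node dd (S = 19.69): continuation = 1/1.12·[0.6167·18.4219 + 0.3833·30.2344] = 20.4911; exercise value = 25.3125 > continuation, so V_dd = 25.3125 (exercise)
Node u (S = 47.25): continuation = 1/1.12·[0.6167·0.0000 + 0.3833·9.5625] = 3.2729; exercise value = 0.0000 ≤ continuation, so V_u = 3.2729
Node d (S = 26.25): continuation = 1/1.12·[0.6167·9.5625 + 0.3833·25.3125] = 13.9286; exercise value = 18.7500 > continuation, so V_d = 18.7500 (exercise)
Node 0 (S = 35): continuation = 1/1.12·[0.6167·3.2729 + 0.3833·18.7500] = 8.2194; exercise value = 10.0000 > continuation, so V_0 = 10.0000 (exercise)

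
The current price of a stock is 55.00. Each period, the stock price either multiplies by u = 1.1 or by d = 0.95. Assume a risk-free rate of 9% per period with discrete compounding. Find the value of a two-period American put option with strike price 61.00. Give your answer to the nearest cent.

6.00

Risk-neutral probability p = (1 + 0.09 − 0.95)/(1.1 − 0.95) = 0.1400/0.1500 = 0.9333
Terminal stock prices: S_uu = 66.55, S_ud = 57.48, S_dd = 49.64
Terminal payoffs (K − S): max(-5.55, 0) = 0, max(3.525, 0) = 3.525, max(11.36, 0) = 11.36
Node u (S = 60.5): continuation = 1/1.09·[0.9333·0.0000 + 0.0667·3.5250] = 0.2156; exercise value = 0.5000 > continuation, so V_u = 0.5000 (exercise)
Node d (S = 52.25): continuation = 1/1.09·[0.9333·3.5250 + 0.0667·11.3625] = 3.7133; exercise value = 8.7500 > continuation, so V_d = 8.7500 (exercise)
Node 0 (S = 55): continuation = 1/1.09·[0.9333·0.5000 + 0.0667·8.7500] = 0.9633; exercise value = 6.0000 > continuation, so V_0 = 6.0000 (exercise)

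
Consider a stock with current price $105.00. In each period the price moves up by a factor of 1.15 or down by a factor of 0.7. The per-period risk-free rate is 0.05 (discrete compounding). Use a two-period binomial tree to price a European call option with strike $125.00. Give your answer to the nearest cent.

Risk-neutral probability p = (1 + 0.05 − 0.7)/(1.15 − 0.7) = 0.3500/0.4500 = 0.7778
Terminal stock prices: S_uu = 138.9, S_ud = 84.52, S_dd = 51.45
Terminal payoffs (S − K): max(13.86, 0) = 13.86, max(-40.48, 0) = 0, max(-73.55, 0) = 0
Node u (S = 120.7): V_u = 1/1.05·[0.7778·13.8625 + 0.2222·0.0000] = 10.2685
Node d (S = 73.5): V_d = 1/1.05·[0.7778·0.0000 + 0.2222·0.0000] = 0.0000
Node 0 (S = 105): V_0 = 1/1.05·[0.7778·10.2685 + 0.2222·0.0000] = 7.6063

$7.61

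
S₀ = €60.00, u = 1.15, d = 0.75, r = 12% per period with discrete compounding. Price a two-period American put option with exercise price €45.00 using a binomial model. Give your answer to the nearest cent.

Risk-neutral probability p = (1 + 0.12 − 0.75)/(1.15 − 0.75) = 0.3700/0.4000 = 0.9250
Terminal stock prices: S_uu = 79.35, S_ud = 51.75, S_dd = 33.75
Terminal payoffs (K − S): max(-34.35, 0) = 0, max(-6.75, 0) = 0, max(11.25, 0) = 11.25
Node u (S = 69): continuation = 1/1.12·[0.9250·0.0000 + 0.0750·0.0000] = 0.0000; exercise value = 0.0000 ≤ continuation, so V_u = 0.0000
Node d (S = 45): continuation = 1/1.12·[0.9250·0.0000 + 0.0750·11.2500] = 0.7533; exercise value = 0.0000 ≤ continuation, so V_d = 0.7533
Node 0 (S = 60): continuation = 1/1.12·[0.9250·0.0000 + 0.0750·0.7533] = 0.0504; exercise value = 0.0000 ≤ continuation, so V_0 = 0.0504

€0.05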